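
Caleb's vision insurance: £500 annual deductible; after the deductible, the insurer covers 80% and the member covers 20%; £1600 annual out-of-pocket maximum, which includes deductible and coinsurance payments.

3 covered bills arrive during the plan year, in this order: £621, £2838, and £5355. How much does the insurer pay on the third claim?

Claim 1 (£621): £500 to deductible, leaving £121; member's 20% is £24.20. Member pays £524.20; OOP now £524.20. Insurer: £621 − £524.20 = £96.80.
Claim 2 (£2838): 20% coinsurance on £2838 = £567.60. Member pays £567.60; OOP now £1091.80. Insurer: £2838 − £567.60 = £2270.40.
Claim 3 (£5355): deductible met; 20% of £5355 = £1071. OOP would hit £2162.80 > £1600, so the cap limits the member to £1600 − £1091.80 = £508.20. Insurer: £5355 − £508.20 = £4846.80.

£4846.80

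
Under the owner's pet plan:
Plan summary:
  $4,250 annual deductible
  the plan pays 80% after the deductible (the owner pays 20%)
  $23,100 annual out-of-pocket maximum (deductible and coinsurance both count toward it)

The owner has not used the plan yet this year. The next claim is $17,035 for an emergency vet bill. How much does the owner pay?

$6,807

The full $4,250 deductible is still open; $4,250 of this bill applies to it.
That leaves $17,035 − $4,250 = $12,785 for coinsurance.
Owner's 20% share of $12,785 is $2,557.
Owner responsibility before any cap: $4,250 + $2,557 = $6,807.
Cumulative spending $0 + $6,807 = $6,807 stays under the $23,100 maximum.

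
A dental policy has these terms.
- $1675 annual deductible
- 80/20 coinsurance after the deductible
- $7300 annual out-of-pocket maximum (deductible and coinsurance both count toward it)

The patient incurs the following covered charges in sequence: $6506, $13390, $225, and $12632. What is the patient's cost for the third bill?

Bill 1, $6506: $1675 to deductible, leaving $4831; coinsurance $4831 × 20% = $966.20. Cost to patient: $2641.20. OOP to date $2641.20.
Bill 2, $13390: 20% coinsurance on $13390 = $2678. Patient pays $2678; OOP now $5319.20.
Bill 3, $225: deductible already satisfied, so patient's share is 20% × $225 = $45. Patient owes $45 (running OOP $5364.20).

$45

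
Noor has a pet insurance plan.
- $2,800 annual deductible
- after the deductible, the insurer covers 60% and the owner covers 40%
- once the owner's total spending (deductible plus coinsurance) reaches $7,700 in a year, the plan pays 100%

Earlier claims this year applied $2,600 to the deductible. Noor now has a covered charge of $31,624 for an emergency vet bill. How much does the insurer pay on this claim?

Deductible still to meet: $2,800 − $2,600 = $200.
After the $200 deductible portion, $31,624 − $200 = $31,424 is subject to coinsurance.
40% of $31,424 = $12,569.60 falls to the owner.
So the owner owes $200 + $12,569.60 = $12,769.60 before any cap.
Adding $12,769.60 to the $2,600 already spent would give $15,369.60, which exceeds the $7,700 cap; the owner pays just $7,700 − $2,600 = $5,100.
The plan picks up $31,624 − $5,100 = $26,524.

$26,524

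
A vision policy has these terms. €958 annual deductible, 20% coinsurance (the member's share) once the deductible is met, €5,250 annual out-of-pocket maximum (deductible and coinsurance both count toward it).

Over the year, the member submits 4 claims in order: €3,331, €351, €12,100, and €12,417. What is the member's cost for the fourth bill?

€1,327.20

#1 (€3,331): deductible takes €958, €2,373 remains; coinsurance €2,373 × 20% = €474.60. Cost to member: €1,432.60. OOP to date €1,432.60.
#2 (€351): deductible met; 20% of €351 = €70.20. Member pays €70.20; OOP now €1,502.80.
#3 (€12,100): 20% coinsurance on €12,100 = €2,420. Member pays €2,420; OOP now €3,922.80.
#4 (€12,417): 20% coinsurance on €12,417 = €2,483.40. OOP would hit €6,406.20 > €5,250, so the cap limits the member to €5,250 − €3,922.80 = €1,327.20.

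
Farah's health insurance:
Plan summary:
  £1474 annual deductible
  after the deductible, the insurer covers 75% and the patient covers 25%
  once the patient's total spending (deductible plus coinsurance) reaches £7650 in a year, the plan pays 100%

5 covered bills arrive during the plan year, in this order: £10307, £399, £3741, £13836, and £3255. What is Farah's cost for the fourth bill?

£2932.75

Bill 1, £10307: £1474 finishes the deductible; £8833 goes to coinsurance; coinsurance £8833 × 25% = £2208.25. Cost to patient: £3682.25. OOP to date £3682.25.
Bill 2, £399: deductible already satisfied, so patient's share is 25% × £399 = £99.75. Cost to patient: £99.75. OOP to date £3782.
Bill 3, £3741: 25% coinsurance on £3741 = £935.25. Patient owes £935.25 (running OOP £4717.25).
Bill 4, £13836: 25% coinsurance on £13836 = £3459. That would push OOP to £8176.25, over the £7650 cap, so patient pays £7650 − £4717.25 = £2932.75.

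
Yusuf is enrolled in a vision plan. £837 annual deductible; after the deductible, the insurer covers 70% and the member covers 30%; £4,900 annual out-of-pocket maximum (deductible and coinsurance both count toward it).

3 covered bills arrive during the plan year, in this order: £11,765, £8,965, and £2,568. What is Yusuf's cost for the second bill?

£784.60

Bill 1, £11,765: deductible takes £837, £10,928 remains; coinsurance £10,928 × 30% = £3,278.40. Member pays £4,115.40; OOP now £4,115.40.
Bill 2, £8,965: deductible already satisfied, so member's share is 30% × £8,965 = £2,689.50. That would push OOP to £6,804.90, over the £4,900 cap, so member pays £4,900 − £4,115.40 = £784.60.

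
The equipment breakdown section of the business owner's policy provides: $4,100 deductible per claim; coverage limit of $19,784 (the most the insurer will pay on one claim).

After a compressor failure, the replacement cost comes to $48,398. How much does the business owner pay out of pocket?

Less the $4,100 deductible: $48,398 − $4,100 = $44,298.
$44,298 exceeds the $19,784 limit, so the insurer pays the limit: $19,784.
Out of pocket: $48,398 − $19,784 = $28,614.

$28,614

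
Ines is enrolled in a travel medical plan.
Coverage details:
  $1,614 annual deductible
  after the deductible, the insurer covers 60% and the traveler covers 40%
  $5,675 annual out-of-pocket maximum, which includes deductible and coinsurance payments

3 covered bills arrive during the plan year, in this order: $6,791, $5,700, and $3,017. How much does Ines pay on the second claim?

$1,990.20

Claim 1 — $6,791: $1,614 finishes the deductible; $5,177 goes to coinsurance; coinsurance $5,177 × 40% = $2,070.80. Traveler pays $3,684.80; OOP now $3,684.80.
Claim 2 — $5,700: deductible already satisfied, so traveler's share is 40% × $5,700 = $2,280. That would push OOP to $5,964.80, over the $5,675 cap, so traveler pays $5,675 − $3,684.80 = $1,990.20.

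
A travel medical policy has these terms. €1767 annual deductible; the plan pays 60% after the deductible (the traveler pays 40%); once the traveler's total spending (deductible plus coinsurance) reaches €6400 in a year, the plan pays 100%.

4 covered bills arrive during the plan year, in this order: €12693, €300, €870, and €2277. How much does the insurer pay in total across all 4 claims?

€9740

Claim 1 (€12693): €1767 finishes the deductible; €10926 goes to coinsurance; 40% of €10926 = €4370.40. Cost to traveler: €6137.40. OOP to date €6137.40. Insurer: €12693 − €6137.40 = €6555.60.
Claim 2 (€300): deductible already satisfied, so traveler's share is 40% × €300 = €120. Traveler owes €120 (running OOP €6257.40). Plan pays €300 − €120 = €180.
Claim 3 (€870): deductible met; 40% of €870 = €348. OOP would hit €6605.40 > €6400, so the cap limits the traveler to €6400 − €6257.40 = €142.60. Plan pays €870 − €142.60 = €727.40.
Claim 4 (€2277): deductible met; 40% of €2277 = €910.80. OOP would hit €7310.80 > €6400, so the cap limits the traveler to €6400 − €6400 = €0. Plan pays €2277 − €0 = €2277.
Insurer total = bills − traveler's total = €16140 − €6400 = €9740.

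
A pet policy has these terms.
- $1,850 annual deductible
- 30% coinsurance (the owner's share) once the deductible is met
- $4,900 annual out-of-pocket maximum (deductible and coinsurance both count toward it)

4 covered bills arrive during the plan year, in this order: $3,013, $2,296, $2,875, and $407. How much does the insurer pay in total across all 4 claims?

Claim 1 — $3,013: $1,850 finishes the deductible; $1,163 goes to coinsurance; 30% of $1,163 = $348.90. Owner pays $2,198.90; OOP now $2,198.90. Plan pays $3,013 − $2,198.90 = $814.10.
Claim 2 — $2,296: deductible met; 30% of $2,296 = $688.80. Owner owes $688.80 (running OOP $2,887.70). Plan pays $2,296 − $688.80 = $1,607.20.
Claim 3 — $2,875: deductible already satisfied, so owner's share is 30% × $2,875 = $862.50. Owner owes $862.50 (running OOP $3,750.20). Insurer: $2,875 − $862.50 = $2,012.50.
Claim 4 — $407: deductible met; 30% of $407 = $122.10. Owner pays $122.10; OOP now $3,872.30. Insurer: $407 − $122.10 = $284.90.
Insurer total = bills − owner's total = $8,591 − $3,872.30 = $4,718.70.

$4,718.70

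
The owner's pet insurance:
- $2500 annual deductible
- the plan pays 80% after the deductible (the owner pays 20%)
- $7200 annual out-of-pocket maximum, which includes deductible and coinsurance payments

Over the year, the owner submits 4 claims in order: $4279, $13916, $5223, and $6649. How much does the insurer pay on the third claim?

$4178.40

Bill 1, $4279: $2500 finishes the deductible; $1779 goes to coinsurance; owner's 20% is $355.80. Owner owes $2855.80 (running OOP $2855.80). Plan pays $4279 − $2855.80 = $1423.20.
Bill 2, $13916: deductible already satisfied, so owner's share is 20% × $13916 = $2783.20. Owner pays $2783.20; OOP now $5639. Insurer: $13916 − $2783.20 = $11132.80.
Bill 3, $5223: 20% coinsurance on $5223 = $1044.60. Owner owes $1044.60 (running OOP $6683.60). Plan pays $5223 − $1044.60 = $4178.40.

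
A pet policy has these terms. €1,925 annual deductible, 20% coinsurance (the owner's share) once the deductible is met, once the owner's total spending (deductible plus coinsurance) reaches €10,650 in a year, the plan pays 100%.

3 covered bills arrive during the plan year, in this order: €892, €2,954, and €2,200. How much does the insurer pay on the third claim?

#1 (€892): all of it applies to the deductible. Owner pays €892; OOP now €892. Insurer: €892 − €892 = €0.
#2 (€2,954): €1,033 finishes the deductible; €1,921 goes to coinsurance; owner's 20% is €384.20. Owner owes €1,417.20 (running OOP €2,309.20). Plan pays €2,954 − €1,417.20 = €1,536.80.
#3 (€2,200): 20% coinsurance on €2,200 = €440. Owner owes €440 (running OOP €2,749.20). Insurer: €2,200 − €440 = €1,760.

€1,760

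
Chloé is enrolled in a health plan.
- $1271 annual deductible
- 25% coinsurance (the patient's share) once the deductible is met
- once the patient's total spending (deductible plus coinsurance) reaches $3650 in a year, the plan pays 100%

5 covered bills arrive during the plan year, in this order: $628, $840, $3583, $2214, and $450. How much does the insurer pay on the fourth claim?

#1 ($628): entire amount goes to the deductible. Cost to patient: $628. OOP to date $628. Insurer: $628 − $628 = $0.
#2 ($840): $643 finishes the deductible; $197 goes to coinsurance; patient's 25% is $49.25. Patient pays $692.25; OOP now $1320.25. Plan pays $840 − $692.25 = $147.75.
#3 ($3583): 25% coinsurance on $3583 = $895.75. Patient owes $895.75 (running OOP $2216). Plan pays $3583 − $895.75 = $2687.25.
#4 ($2214): deductible already satisfied, so patient's share is 25% × $2214 = $553.50. Cost to patient: $553.50. OOP to date $2769.50. Insurer: $2214 − $553.50 = $1660.50.

$1660.50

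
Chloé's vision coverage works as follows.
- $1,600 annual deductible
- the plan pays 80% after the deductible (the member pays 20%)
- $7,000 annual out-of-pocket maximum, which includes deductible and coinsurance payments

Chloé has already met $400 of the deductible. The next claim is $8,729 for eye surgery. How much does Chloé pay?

Deductible still to meet: $1,600 − $400 = $1,200.
The remaining $7,529 (= $8,729 − $1,200) moves to coinsurance.
Member's 20% share of $7,529 is $1,505.80.
That puts the member's cost at $1,200 + $1,505.80 = $2,705.80 before any cap.
Cumulative spending $400 + $2,705.80 = $3,105.80 stays under the $7,000 maximum.

$2,705.80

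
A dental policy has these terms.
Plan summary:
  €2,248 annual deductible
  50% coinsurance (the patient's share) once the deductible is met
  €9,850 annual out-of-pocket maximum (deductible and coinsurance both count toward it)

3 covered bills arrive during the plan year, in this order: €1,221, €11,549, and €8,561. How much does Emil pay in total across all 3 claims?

Claim 1 — €1,221: all of it applies to the deductible. Patient pays €1,221; OOP now €1,221.
Claim 2 — €11,549: €1,027 finishes the deductible; €10,522 goes to coinsurance; patient's 50% is €5,261. Patient pays €6,288; OOP now €7,509.
Claim 3 — €8,561: deductible already satisfied, so patient's share is 50% × €8,561 = €4,280.50. Adding that to €7,509 gives €11,789.50, past the €9,850 cap; patient pays only €9,850 − €7,509 = €2,341.
Total paid by the patient: €1,221 + €6,288 + €2,341 = €9,850.

€9,850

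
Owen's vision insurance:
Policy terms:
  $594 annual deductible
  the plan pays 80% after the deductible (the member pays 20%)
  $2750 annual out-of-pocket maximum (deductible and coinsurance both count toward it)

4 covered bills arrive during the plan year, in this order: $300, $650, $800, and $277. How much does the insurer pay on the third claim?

Claim 1 — $300: entire amount goes to the deductible. Member owes $300 (running OOP $300). Plan pays $300 − $300 = $0.
Claim 2 — $650: deductible takes $294, $356 remains; 20% of $356 = $71.20. Member pays $365.20; OOP now $665.20. Plan pays $650 − $365.20 = $284.80.
Claim 3 — $800: deductible met; 20% of $800 = $160. Member owes $160 (running OOP $825.20). Insurer: $800 − $160 = $640.

$640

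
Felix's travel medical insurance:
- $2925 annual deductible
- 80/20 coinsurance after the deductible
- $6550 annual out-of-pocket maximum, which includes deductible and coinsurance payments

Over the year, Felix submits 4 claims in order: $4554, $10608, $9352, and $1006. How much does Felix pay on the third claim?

Bill 1, $4554: $2925 to deductible, leaving $1629; 20% of $1629 = $325.80. Cost to traveler: $3250.80. OOP to date $3250.80.
Bill 2, $10608: 20% coinsurance on $10608 = $2121.60. Cost to traveler: $2121.60. OOP to date $5372.40.
Bill 3, $9352: 20% coinsurance on $9352 = $1870.40. Adding that to $5372.40 gives $7242.80, past the $6550 cap; traveler pays only $6550 − $5372.40 = $1177.60.

$1177.60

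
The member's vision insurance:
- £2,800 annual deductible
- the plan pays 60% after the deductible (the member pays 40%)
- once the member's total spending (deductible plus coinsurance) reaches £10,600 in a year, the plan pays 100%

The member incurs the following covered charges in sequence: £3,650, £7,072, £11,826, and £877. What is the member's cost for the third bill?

Bill 1, £3,650: deductible takes £2,800, £850 remains; coinsurance £850 × 40% = £340. Member owes £3,140 (running OOP £3,140).
Bill 2, £7,072: 40% coinsurance on £7,072 = £2,828.80. Member pays £2,828.80; OOP now £5,968.80.
Bill 3, £11,826: deductible met; 40% of £11,826 = £4,730.40. That would push OOP to £10,699.20, over the £10,600 cap, so member pays £10,600 − £5,968.80 = £4,631.20.

£4,631.20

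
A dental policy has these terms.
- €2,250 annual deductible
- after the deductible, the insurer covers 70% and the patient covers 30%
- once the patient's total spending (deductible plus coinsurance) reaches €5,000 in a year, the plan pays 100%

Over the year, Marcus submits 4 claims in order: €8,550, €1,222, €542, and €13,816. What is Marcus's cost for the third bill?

€162.60

#1 (€8,550): deductible takes €2,250, €6,300 remains; 30% of €6,300 = €1,890. Patient owes €4,140 (running OOP €4,140).
#2 (€1,222): deductible already satisfied, so patient's share is 30% × €1,222 = €366.60. Patient owes €366.60 (running OOP €4,506.60).
#3 (€542): 30% coinsurance on €542 = €162.60. Patient owes €162.60 (running OOP €4,669.20).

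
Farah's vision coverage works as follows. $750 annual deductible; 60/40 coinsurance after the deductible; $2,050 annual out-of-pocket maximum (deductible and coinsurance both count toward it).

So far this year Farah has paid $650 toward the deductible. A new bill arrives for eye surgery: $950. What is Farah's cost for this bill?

$440

Deductible still to meet: $750 − $650 = $100.
The remaining $850 (= $950 − $100) moves to coinsurance.
Member's 40% share of $850 is $340.
Member responsibility before any cap: $100 + $340 = $440.
Total out-of-pocket so far would be $650 + $440 = $1,090, below the $2,050 cap — no reduction.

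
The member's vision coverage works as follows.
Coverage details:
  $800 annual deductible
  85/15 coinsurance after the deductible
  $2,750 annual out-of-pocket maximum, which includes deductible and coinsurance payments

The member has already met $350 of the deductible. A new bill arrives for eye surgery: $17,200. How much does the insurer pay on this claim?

Deductible still to meet: $800 − $350 = $450.
That leaves $17,200 − $450 = $16,750 for coinsurance.
Member's 15% share of $16,750 is $2,512.50.
That puts the member's cost at $450 + $2,512.50 = $2,962.50 before any cap.
Year-to-date out-of-pocket would reach $350 + $2,962.50 = $3,312.50, above the $2,750 maximum, so the member pays only $2,750 − $350 = $2,400.
The insurer covers the remainder: $17,200 − $2,400 = $14,800.

$14,800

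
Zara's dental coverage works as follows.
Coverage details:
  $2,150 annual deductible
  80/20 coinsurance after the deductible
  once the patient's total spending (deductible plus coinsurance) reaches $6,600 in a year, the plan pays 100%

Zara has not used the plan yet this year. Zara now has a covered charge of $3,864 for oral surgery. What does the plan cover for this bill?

$1,371.20

Nothing has been paid toward the $2,150 deductible, so the first $2,150 of this charge is applied there.
After the $2,150 deductible portion, $3,864 − $2,150 = $1,714 is subject to coinsurance.
Patient's 20% share of $1,714 is $342.80.
That puts the patient's cost at $2,150 + $342.80 = $2,492.80 before any cap.
Cumulative spending $0 + $2,492.80 = $2,492.80 stays under the $6,600 maximum.
The plan picks up $3,864 − $2,492.80 = $1,371.20.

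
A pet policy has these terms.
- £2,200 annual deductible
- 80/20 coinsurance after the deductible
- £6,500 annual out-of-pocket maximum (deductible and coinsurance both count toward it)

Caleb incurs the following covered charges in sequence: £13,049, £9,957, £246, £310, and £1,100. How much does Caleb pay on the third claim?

£49.20

#1 (£13,049): £2,200 to deductible, leaving £10,849; owner's 20% is £2,169.80. Owner owes £4,369.80 (running OOP £4,369.80).
#2 (£9,957): deductible met; 20% of £9,957 = £1,991.40. Owner owes £1,991.40 (running OOP £6,361.20).
#3 (£246): 20% coinsurance on £246 = £49.20. Owner owes £49.20 (running OOP £6,410.40).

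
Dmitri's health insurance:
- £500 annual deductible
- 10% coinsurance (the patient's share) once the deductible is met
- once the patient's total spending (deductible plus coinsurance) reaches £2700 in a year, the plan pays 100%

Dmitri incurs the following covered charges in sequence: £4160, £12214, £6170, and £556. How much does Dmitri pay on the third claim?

£612.60

Bill 1, £4160: deductible takes £500, £3660 remains; 10% of £3660 = £366. Patient pays £866; OOP now £866.
Bill 2, £12214: 10% coinsurance on £12214 = £1221.40. Patient owes £1221.40 (running OOP £2087.40).
Bill 3, £6170: deductible met; 10% of £6170 = £617. That would push OOP to £2704.40, over the £2700 cap, so patient pays £2700 − £2087.40 = £612.60.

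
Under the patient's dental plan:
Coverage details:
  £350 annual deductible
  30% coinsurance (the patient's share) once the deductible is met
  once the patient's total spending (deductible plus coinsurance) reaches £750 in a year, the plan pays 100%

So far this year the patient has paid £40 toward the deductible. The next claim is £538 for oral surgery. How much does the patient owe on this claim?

£378.40

Remaining deductible: £350 − £40 = £310.
The remaining £228 (= £538 − £310) moves to coinsurance.
Coinsurance: £228 × 30% = £68.40.
That puts the patient's cost at £310 + £68.40 = £378.40 before any cap.
Total out-of-pocket so far would be £40 + £378.40 = £418.40, below the £750 cap — no reduction.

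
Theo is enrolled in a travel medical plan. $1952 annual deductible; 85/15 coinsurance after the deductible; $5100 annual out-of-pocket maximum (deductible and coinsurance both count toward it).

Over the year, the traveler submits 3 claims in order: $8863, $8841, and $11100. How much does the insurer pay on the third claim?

Claim 1 — $8863: $1952 finishes the deductible; $6911 goes to coinsurance; 15% of $6911 = $1036.65. Traveler owes $2988.65 (running OOP $2988.65). Insurer: $8863 − $2988.65 = $5874.35.
Claim 2 — $8841: 15% coinsurance on $8841 = $1326.15. Cost to traveler: $1326.15. OOP to date $4314.80. Insurer: $8841 − $1326.15 = $7514.85.
Claim 3 — $11100: deductible met; 15% of $11100 = $1665. That would push OOP to $5979.80, over the $5100 cap, so traveler pays $5100 − $4314.80 = $785.20. Plan pays $11100 − $785.20 = $10314.80.

$10314.80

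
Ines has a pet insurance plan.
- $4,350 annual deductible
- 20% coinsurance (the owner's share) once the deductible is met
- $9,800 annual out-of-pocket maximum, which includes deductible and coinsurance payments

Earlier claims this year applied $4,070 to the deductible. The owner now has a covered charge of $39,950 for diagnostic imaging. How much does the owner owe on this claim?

$5,730

Deductible still to meet: $4,350 − $4,070 = $280.
That leaves $39,950 − $280 = $39,670 for coinsurance.
20% of $39,670 = $7,934 falls to the owner.
So the owner owes $280 + $7,934 = $8,214 before any cap.
That would bring total out-of-pocket to $12,284, past the $9,800 cap. The owner is capped at $9,800 − $4,070 = $5,730 on this claim.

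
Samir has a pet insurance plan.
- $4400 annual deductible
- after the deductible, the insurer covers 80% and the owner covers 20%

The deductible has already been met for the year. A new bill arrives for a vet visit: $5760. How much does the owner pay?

$1152

With the deductible met, the entire $5760 is subject to coinsurance.
20% of $5760 = $1152 falls to the owner.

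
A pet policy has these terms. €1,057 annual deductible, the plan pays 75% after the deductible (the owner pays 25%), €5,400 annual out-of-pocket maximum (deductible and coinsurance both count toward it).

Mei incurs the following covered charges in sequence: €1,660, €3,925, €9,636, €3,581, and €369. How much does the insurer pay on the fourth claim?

Claim 1 — €1,660: deductible takes €1,057, €603 remains; owner's 25% is €150.75. Cost to owner: €1,207.75. OOP to date €1,207.75. Plan pays €1,660 − €1,207.75 = €452.25.
Claim 2 — €3,925: deductible already satisfied, so owner's share is 25% × €3,925 = €981.25. Owner owes €981.25 (running OOP €2,189). Plan pays €3,925 − €981.25 = €2,943.75.
Claim 3 — €9,636: deductible met; 25% of €9,636 = €2,409. Owner pays €2,409; OOP now €4,598. Plan pays €9,636 − €2,409 = €7,227.
Claim 4 — €3,581: deductible met; 25% of €3,581 = €895.25. OOP would hit €5,493.25 > €5,400, so the cap limits the owner to €5,400 − €4,598 = €802. Insurer: €3,581 − €802 = €2,779.

€2,779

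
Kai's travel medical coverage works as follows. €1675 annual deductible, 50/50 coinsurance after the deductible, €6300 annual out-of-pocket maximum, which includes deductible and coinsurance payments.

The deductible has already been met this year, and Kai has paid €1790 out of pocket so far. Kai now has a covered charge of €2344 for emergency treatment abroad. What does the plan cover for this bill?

With the deductible met, the entire €2344 is subject to coinsurance.
Coinsurance: €2344 × 50% = €1172.
Total out-of-pocket so far would be €1790 + €1172 = €2962, below the €6300 cap — no reduction.
The insurer covers the remainder: €2344 − €1172 = €1172.

€1172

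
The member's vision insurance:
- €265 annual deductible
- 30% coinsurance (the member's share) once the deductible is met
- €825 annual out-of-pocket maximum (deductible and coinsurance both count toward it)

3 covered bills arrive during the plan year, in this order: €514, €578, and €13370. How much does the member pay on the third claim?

Bill 1, €514: €265 to deductible, leaving €249; coinsurance €249 × 30% = €74.70. Member owes €339.70 (running OOP €339.70).
Bill 2, €578: deductible met; 30% of €578 = €173.40. Member owes €173.40 (running OOP €513.10).
Bill 3, €13370: 30% coinsurance on €13370 = €4011. That would push OOP to €4524.10, over the €825 cap, so member pays €825 − €513.10 = €311.90.

€311.90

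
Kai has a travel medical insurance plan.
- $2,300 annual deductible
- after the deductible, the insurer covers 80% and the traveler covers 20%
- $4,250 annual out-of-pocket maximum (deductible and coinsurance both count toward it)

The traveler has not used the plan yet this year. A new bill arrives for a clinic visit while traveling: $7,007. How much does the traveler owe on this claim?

Nothing has been paid toward the $2,300 deductible, so the first $2,300 of this charge is applied there.
That leaves $7,007 − $2,300 = $4,707 for coinsurance.
Coinsurance: $4,707 × 20% = $941.40.
That puts the traveler's cost at $2,300 + $941.40 = $3,241.40 before any cap.
Cumulative spending $0 + $3,241.40 = $3,241.40 stays under the $4,250 maximum.

$3,241.40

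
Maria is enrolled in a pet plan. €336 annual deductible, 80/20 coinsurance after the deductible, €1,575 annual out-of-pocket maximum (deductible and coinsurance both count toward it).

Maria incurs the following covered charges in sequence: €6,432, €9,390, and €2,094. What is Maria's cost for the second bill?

€19.80

Claim 1 (€6,432): deductible takes €336, €6,096 remains; coinsurance €6,096 × 20% = €1,219.20. Cost to owner: €1,555.20. OOP to date €1,555.20.
Claim 2 (€9,390): deductible already satisfied, so owner's share is 20% × €9,390 = €1,878. Adding that to €1,555.20 gives €3,433.20, past the €1,575 cap; owner pays only €1,575 − €1,555.20 = €19.80.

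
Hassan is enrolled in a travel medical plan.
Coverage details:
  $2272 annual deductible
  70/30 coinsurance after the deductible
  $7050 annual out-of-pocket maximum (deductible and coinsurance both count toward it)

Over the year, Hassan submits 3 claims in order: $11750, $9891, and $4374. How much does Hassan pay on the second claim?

$1934.60

Bill 1, $11750: $2272 to deductible, leaving $9478; 30% of $9478 = $2843.40. Traveler pays $5115.40; OOP now $5115.40.
Bill 2, $9891: deductible met; 30% of $9891 = $2967.30. That would push OOP to $8082.70, over the $7050 cap, so traveler pays $7050 − $5115.40 = $1934.60.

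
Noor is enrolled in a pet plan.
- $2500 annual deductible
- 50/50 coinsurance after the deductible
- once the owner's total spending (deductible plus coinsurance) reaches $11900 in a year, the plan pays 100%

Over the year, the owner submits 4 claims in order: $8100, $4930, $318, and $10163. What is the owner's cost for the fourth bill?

Bill 1, $8100: deductible takes $2500, $5600 remains; 50% of $5600 = $2800. Owner owes $5300 (running OOP $5300).
Bill 2, $4930: 50% coinsurance on $4930 = $2465. Owner pays $2465; OOP now $7765.
Bill 3, $318: deductible met; 50% of $318 = $159. Owner owes $159 (running OOP $7924).
Bill 4, $10163: 50% coinsurance on $10163 = $5081.50. OOP would hit $13005.50 > $11900, so the cap limits the owner to $11900 − $7924 = $3976.

$3976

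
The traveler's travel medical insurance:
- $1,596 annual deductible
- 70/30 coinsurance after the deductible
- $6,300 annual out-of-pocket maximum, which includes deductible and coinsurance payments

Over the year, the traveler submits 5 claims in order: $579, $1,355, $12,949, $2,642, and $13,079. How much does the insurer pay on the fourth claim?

$1,924.10

Claim 1 ($579): all of it applies to the deductible. Traveler owes $579 (running OOP $579). Plan pays $579 − $579 = $0.
Claim 2 ($1,355): $1,017 to deductible, leaving $338; coinsurance $338 × 30% = $101.40. Cost to traveler: $1,118.40. OOP to date $1,697.40. Insurer: $1,355 − $1,118.40 = $236.60.
Claim 3 ($12,949): deductible already satisfied, so traveler's share is 30% × $12,949 = $3,884.70. Traveler pays $3,884.70; OOP now $5,582.10. Plan pays $12,949 − $3,884.70 = $9,064.30.
Claim 4 ($2,642): deductible already satisfied, so traveler's share is 30% × $2,642 = $792.60. OOP would hit $6,374.70 > $6,300, so the cap limits the traveler to $6,300 − $5,582.10 = $717.90. Plan pays $2,642 − $717.90 = $1,924.10.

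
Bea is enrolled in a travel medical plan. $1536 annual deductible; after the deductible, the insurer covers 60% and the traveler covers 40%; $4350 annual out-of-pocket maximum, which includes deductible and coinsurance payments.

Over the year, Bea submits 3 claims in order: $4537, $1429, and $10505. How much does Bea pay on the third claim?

$1042

Claim 1 ($4537): deductible takes $1536, $3001 remains; 40% of $3001 = $1200.40. Cost to traveler: $2736.40. OOP to date $2736.40.
Claim 2 ($1429): 40% coinsurance on $1429 = $571.60. Traveler owes $571.60 (running OOP $3308).
Claim 3 ($10505): deductible met; 40% of $10505 = $4202. Adding that to $3308 gives $7510, past the $4350 cap; traveler pays only $4350 − $3308 = $1042.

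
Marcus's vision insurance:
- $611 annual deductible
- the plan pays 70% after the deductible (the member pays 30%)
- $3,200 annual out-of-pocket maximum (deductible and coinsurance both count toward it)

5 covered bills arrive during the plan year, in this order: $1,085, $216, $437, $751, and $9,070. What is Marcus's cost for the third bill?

#1 ($1,085): $611 to deductible, leaving $474; member's 30% is $142.20. Member owes $753.20 (running OOP $753.20).
#2 ($216): deductible already satisfied, so member's share is 30% × $216 = $64.80. Cost to member: $64.80. OOP to date $818.
#3 ($437): deductible already satisfied, so member's share is 30% × $437 = $131.10. Member pays $131.10; OOP now $949.10.

$131.10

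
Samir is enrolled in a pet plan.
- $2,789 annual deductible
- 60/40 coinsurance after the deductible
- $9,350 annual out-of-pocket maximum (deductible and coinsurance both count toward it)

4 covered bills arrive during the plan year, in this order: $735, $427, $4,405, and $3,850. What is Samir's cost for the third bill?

$2,738.20

Bill 1, $735: all of it applies to the deductible. Owner owes $735 (running OOP $735).
Bill 2, $427: fully absorbed by the deductible. Cost to owner: $427. OOP to date $1,162.
Bill 3, $4,405: $1,627 to deductible, leaving $2,778; coinsurance $2,778 × 40% = $1,111.20. Owner pays $2,738.20; OOP now $3,900.20.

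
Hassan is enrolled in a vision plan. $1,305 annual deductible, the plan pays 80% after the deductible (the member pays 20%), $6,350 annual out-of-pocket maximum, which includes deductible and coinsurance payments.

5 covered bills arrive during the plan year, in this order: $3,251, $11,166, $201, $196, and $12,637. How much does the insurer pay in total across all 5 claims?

$21,101

Claim 1 ($3,251): $1,305 to deductible, leaving $1,946; member's 20% is $389.20. Cost to member: $1,694.20. OOP to date $1,694.20. Insurer: $3,251 − $1,694.20 = $1,556.80.
Claim 2 ($11,166): 20% coinsurance on $11,166 = $2,233.20. Member pays $2,233.20; OOP now $3,927.40. Insurer: $11,166 − $2,233.20 = $8,932.80.
Claim 3 ($201): 20% coinsurance on $201 = $40.20. Member pays $40.20; OOP now $3,967.60. Insurer: $201 − $40.20 = $160.80.
Claim 4 ($196): deductible met; 20% of $196 = $39.20. Member owes $39.20 (running OOP $4,006.80). Insurer: $196 − $39.20 = $156.80.
Claim 5 ($12,637): 20% coinsurance on $12,637 = $2,527.40. That would push OOP to $6,534.20, over the $6,350 cap, so member pays $6,350 − $4,006.80 = $2,343.20. Plan pays $12,637 − $2,343.20 = $10,293.80.
Insurer total = bills − member's total = $27,451 − $6,350 = $21,101.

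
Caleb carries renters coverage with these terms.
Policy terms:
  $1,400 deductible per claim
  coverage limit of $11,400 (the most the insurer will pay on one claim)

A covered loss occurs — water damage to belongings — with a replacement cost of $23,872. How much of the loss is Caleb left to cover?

Subtract the deductible: $23,872 − $1,400 = $22,472.
Since $22,472 > $11,400, the payout is capped at $11,400.
The tenant bears the rest of the original loss: $23,872 − $11,400 = $12,472.

$12,472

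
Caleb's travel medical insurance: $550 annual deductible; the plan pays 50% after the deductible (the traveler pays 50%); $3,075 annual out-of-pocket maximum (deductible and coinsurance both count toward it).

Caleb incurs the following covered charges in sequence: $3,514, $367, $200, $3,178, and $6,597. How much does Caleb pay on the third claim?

$100

Claim 1 ($3,514): $550 to deductible, leaving $2,964; traveler's 50% is $1,482. Traveler owes $2,032 (running OOP $2,032).
Claim 2 ($367): 50% coinsurance on $367 = $183.50. Traveler owes $183.50 (running OOP $2,215.50).
Claim 3 ($200): 50% coinsurance on $200 = $100. Traveler pays $100; OOP now $2,315.50.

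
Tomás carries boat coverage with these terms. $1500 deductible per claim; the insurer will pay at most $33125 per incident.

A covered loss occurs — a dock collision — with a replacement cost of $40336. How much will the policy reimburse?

Subtract the deductible: $40336 − $1500 = $38836.
$38836 exceeds the $33125 limit, so the insurer pays the limit: $33125.

$33125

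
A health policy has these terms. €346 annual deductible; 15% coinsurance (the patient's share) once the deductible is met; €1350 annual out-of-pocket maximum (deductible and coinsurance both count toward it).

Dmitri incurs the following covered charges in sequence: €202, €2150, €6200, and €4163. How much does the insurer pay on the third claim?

€5496.90

#1 (€202): all of it applies to the deductible. Cost to patient: €202. OOP to date €202. Plan pays €202 − €202 = €0.
#2 (€2150): deductible takes €144, €2006 remains; 15% of €2006 = €300.90. Cost to patient: €444.90. OOP to date €646.90. Insurer: €2150 − €444.90 = €1705.10.
#3 (€6200): deductible already satisfied, so patient's share is 15% × €6200 = €930. Adding that to €646.90 gives €1576.90, past the €1350 cap; patient pays only €1350 − €646.90 = €703.10. Plan pays €6200 − €703.10 = €5496.90.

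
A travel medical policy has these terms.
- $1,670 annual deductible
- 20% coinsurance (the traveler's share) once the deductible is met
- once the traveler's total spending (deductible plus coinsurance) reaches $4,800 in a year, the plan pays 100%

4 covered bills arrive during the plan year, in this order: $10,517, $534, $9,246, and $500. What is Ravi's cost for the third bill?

$1,253.80

#1 ($10,517): deductible takes $1,670, $8,847 remains; traveler's 20% is $1,769.40. Cost to traveler: $3,439.40. OOP to date $3,439.40.
#2 ($534): deductible met; 20% of $534 = $106.80. Traveler owes $106.80 (running OOP $3,546.20).
#3 ($9,246): deductible met; 20% of $9,246 = $1,849.20. Adding that to $3,546.20 gives $5,395.40, past the $4,800 cap; traveler pays only $4,800 − $3,546.20 = $1,253.80.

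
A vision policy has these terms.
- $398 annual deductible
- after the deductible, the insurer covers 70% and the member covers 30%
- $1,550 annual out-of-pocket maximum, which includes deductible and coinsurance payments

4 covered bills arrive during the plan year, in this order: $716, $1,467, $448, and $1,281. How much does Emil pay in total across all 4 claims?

#1 ($716): deductible takes $398, $318 remains; 30% of $318 = $95.40. Cost to member: $493.40. OOP to date $493.40.
#2 ($1,467): deductible already satisfied, so member's share is 30% × $1,467 = $440.10. Cost to member: $440.10. OOP to date $933.50.
#3 ($448): deductible met; 30% of $448 = $134.40. Cost to member: $134.40. OOP to date $1,067.90.
#4 ($1,281): deductible met; 30% of $1,281 = $384.30. Member owes $384.30 (running OOP $1,452.20).
Summing the member's payments: $493.40 + $440.10 + $134.40 + $384.30 = $1,452.20.

$1,452.20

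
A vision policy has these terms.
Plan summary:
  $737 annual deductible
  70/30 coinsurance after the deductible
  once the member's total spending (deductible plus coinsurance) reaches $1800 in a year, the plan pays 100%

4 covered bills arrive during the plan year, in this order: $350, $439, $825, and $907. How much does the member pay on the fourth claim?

$272.10

Claim 1 ($350): entire amount goes to the deductible. Cost to member: $350. OOP to date $350.
Claim 2 ($439): $387 to deductible, leaving $52; member's 30% is $15.60. Cost to member: $402.60. OOP to date $752.60.
Claim 3 ($825): 30% coinsurance on $825 = $247.50. Cost to member: $247.50. OOP to date $1000.10.
Claim 4 ($907): 30% coinsurance on $907 = $272.10. Member owes $272.10 (running OOP $1272.20).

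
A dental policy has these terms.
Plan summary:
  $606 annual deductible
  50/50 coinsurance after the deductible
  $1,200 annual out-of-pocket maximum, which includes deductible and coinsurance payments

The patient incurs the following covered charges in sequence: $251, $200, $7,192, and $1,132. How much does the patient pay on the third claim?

Claim 1 ($251): fully absorbed by the deductible. Patient pays $251; OOP now $251.
Claim 2 ($200): all of it applies to the deductible. Patient pays $200; OOP now $451.
Claim 3 ($7,192): deductible takes $155, $7,037 remains; 50% of $7,037 = $3,518.50. Together that's $155 + $3,518.50 = $3,673.50. OOP would hit $4,124.50 > $1,200, so the cap limits the patient to $1,200 − $451 = $749.

$749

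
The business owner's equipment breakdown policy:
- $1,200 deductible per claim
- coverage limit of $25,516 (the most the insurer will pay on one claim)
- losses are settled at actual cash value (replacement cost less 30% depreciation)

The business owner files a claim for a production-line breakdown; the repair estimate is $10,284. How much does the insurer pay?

$5,998.80

At 30% depreciation, ACV = $10,284 − $3,085.20 = $7,198.80.
After the deductible, $7,198.80 − $1,200 = $5,998.80 remains.
$5,998.80 is within the $25,516 limit, so the insurer pays $5,998.80.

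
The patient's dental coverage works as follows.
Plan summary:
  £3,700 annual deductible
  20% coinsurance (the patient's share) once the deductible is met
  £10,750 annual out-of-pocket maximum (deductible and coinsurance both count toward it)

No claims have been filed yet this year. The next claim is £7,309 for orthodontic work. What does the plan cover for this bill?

Nothing has been paid toward the £3,700 deductible, so the first £3,700 of this charge is applied there.
After the £3,700 deductible portion, £7,309 − £3,700 = £3,609 is subject to coinsurance.
20% of £3,609 = £721.80 falls to the patient.
Patient responsibility before any cap: £3,700 + £721.80 = £4,421.80.
Total out-of-pocket so far would be £0 + £4,421.80 = £4,421.80, below the £10,750 cap — no reduction.
The plan picks up £7,309 − £4,421.80 = £2,887.20.

£2,887.20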